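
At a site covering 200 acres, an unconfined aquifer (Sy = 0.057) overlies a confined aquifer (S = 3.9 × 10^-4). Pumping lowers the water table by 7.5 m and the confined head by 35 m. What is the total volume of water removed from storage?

A = 200 acres = 8.094 × 10^5 m²
Unconfined: ΔV_u = Sy × A × Δh_u = 0.057 × 8.094 × 10^5 × 7.5 = 3.46 × 10^5 m³
Confined: ΔV_c = S × A × Δh_c = 3.9 × 10^-4 × 8.094 × 10^5 × 35 = 11050 m³
Total ΔV = 3.46 × 10^5 + 11050 = 3.571 × 10^5 m³

ΔV ≈ 3.57 × 10^5 m³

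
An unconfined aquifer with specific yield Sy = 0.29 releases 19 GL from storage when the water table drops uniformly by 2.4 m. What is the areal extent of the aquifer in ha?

A ≈ 2730 ha

ΔV = 19 GL = 1.9 × 10^7 m³
A = ΔV / (Sy × Δh) = 1.9 × 10^7 / (0.29 × 2.4) = 2.73 × 10^7 m²
A = 2.73 × 10^7 m² = 2730 ha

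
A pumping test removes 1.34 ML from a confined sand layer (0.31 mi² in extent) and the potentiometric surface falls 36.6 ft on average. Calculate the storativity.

A = 0.31 mi² = 8.029 × 10^5 m²
Δh = 36.6 ft = 11.16 m
ΔV = 1.34 ML = 1340 m³
S = ΔV / (A × Δh) = 1340 m³ / (8.029 × 10^5 m² × 11.16 m) = 1.496 × 10^-4

S ≈ 1.5 × 10^-4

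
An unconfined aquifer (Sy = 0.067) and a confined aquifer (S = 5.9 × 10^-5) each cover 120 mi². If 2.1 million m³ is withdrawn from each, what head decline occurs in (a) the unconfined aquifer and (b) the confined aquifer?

Δh_u ≈ 0.101 m; Δh_c ≈ 115 m

A = 120 mi² = 3.108 × 10^8 m²
ΔV = 2.1 million m³ = 2.1 × 10^6 m³
Unconfined: Δh_u = ΔV/(Sy·A) = 2.1 × 10^6/(0.067 × 3.108 × 10^8) = 0.1008 m
Confined: Δh_c = ΔV/(S·A) = 2.1 × 10^6/(5.9 × 10^-5 × 3.108 × 10^8) = 114.5 m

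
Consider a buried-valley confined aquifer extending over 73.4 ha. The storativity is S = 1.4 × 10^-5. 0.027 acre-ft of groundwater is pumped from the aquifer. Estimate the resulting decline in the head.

Δh ≈ 3.24 m

A = 73.4 ha = 7.34 × 10^5 m²
ΔV = 0.027 acre-ft = 33.3 m³
Δh = ΔV / (S × A) = 33.3 m³ / (1.4 × 10^-5 × 7.34 × 10^5 m²) = 3.241 m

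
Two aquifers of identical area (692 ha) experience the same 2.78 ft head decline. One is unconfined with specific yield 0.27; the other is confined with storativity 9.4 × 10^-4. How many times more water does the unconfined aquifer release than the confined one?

ΔV_u / ΔV_c ≈ 287

A = 692 ha = 6.92 × 10^6 m²
Δh = 2.78 ft = 0.8473 m
Unconfined: ΔV_u = Sy × A × Δh = 0.27 × 6.92 × 10^6 × 0.8473 = 1.583 × 10^6 m³
Confined: ΔV_c = S × A × Δh = 9.4 × 10^-4 × 6.92 × 10^6 × 0.8473 = 5512 m³
Ratio = ΔV_u / ΔV_c = Sy / S = 0.27 / 9.4 × 10^-4 = 287.2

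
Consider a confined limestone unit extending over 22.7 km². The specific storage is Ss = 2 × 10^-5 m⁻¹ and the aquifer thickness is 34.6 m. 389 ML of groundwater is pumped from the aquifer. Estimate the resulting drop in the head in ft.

S = Ss × b = 2 × 10^-5 m⁻¹ × 34.6 m = 6.92 × 10^-4
A = 22.7 km² = 2.27 × 10^7 m²
ΔV = 389 ML = 3.89 × 10^5 m³
Δh = ΔV / (S × A) = 3.89 × 10^5 m³ / (6.92 × 10^-4 × 2.27 × 10^7 m²) = 24.76 m
Δh = 24.76 m = 81.25 ft

Δh ≈ 81.2 ft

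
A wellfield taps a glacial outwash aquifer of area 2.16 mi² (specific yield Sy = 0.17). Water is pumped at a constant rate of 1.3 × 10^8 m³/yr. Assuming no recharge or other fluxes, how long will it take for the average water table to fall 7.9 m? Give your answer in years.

t ≈ 0.0578 years

A = 2.16 mi² = 5.594 × 10^6 m²
ΔV = Sy × A × Δh = 0.17 × 5.594 × 10^6 × 7.9 = 7.513 × 10^6 m³
Q = 1.3 × 10^8 m³/yr = 3.562 × 10^5 m³/d
t = ΔV / Q = 7.513 × 10^6 m³ / 3.562 × 10^5 m³/d = 21.09 d
t = 21.09 d ≈ 0.05779 years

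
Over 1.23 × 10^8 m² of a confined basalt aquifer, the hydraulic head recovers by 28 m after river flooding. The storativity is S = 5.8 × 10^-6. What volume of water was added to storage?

ΔV ≈ 20000 m³

ΔV = S × A × Δh = 5.8 × 10^-6 × 1.23 × 10^8 m² × 28 m = 19980 m³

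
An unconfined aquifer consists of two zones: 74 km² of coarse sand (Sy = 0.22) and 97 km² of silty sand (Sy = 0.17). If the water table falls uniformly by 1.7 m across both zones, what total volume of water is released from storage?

A₁ = 74 km² = 7.4 × 10^7 m²; A₂ = 97 km² = 9.7 × 10^7 m²
ΔV₁ = 0.22 × 7.4 × 10^7 × 1.7 = 2.768 × 10^7 m³
ΔV₂ = 0.17 × 9.7 × 10^7 × 1.7 = 2.803 × 10^7 m³
ΔV = ΔV₁ + ΔV₂ = 5.571 × 10^7 m³

ΔV ≈ 5.57 × 10^7 m³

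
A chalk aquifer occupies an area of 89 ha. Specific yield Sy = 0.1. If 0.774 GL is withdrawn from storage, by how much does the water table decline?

Δh ≈ 8.7 m

A = 89 ha = 8.9 × 10^5 m²
ΔV = 0.774 GL = 7.74 × 10^5 m³
Δh = ΔV / (Sy × A) = 7.74 × 10^5 m³ / (0.1 × 8.9 × 10^5 m²) = 8.697 m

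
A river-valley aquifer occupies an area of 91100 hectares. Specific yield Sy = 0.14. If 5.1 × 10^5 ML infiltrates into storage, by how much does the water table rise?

A = 91100 hectares = 9.11 × 10^8 m²
ΔV = 5.1 × 10^5 ML = 5.1 × 10^8 m³
Δh = ΔV / (Sy × A) = 5.1 × 10^8 m³ / (0.14 × 9.11 × 10^8 m²) = 3.999 m

Δh ≈ 4 m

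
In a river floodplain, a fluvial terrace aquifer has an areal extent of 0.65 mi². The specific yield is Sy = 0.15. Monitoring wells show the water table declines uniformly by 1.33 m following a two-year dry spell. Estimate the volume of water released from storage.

A = 0.65 mi² = 1.683 × 10^6 m²
ΔV = Sy × A × Δh = 0.15 × 1.683 × 10^6 m² × 1.33 m = 3.359 × 10^5 m³

ΔV ≈ 3.36 × 10^5 m³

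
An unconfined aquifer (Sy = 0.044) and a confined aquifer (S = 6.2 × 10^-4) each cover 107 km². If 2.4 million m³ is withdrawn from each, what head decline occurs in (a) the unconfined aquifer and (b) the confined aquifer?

A = 107 km² = 1.07 × 10^8 m²
ΔV = 2.4 million m³ = 2.4 × 10^6 m³
Unconfined: Δh_u = ΔV/(Sy·A) = 2.4 × 10^6/(0.044 × 1.07 × 10^8) = 0.5098 m
Confined: Δh_c = ΔV/(S·A) = 2.4 × 10^6/(6.2 × 10^-4 × 1.07 × 10^8) = 36.18 m

Δh_u ≈ 0.51 m; Δh_c ≈ 36.2 m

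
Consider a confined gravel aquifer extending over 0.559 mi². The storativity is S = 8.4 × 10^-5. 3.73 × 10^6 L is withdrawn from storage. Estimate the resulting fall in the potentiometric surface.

A = 0.559 mi² = 1.448 × 10^6 m²
ΔV = 3.73 × 10^6 L = 3730 m³
Δh = ΔV / (S × A) = 3730 m³ / (8.4 × 10^-5 × 1.448 × 10^6 m²) = 30.67 m

Δh ≈ 30.7 m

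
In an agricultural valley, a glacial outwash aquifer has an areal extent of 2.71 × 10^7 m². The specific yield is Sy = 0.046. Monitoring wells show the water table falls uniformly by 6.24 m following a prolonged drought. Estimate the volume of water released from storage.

ΔV ≈ 7.78 × 10^6 m³

ΔV = Sy × A × Δh = 0.046 × 2.71 × 10^7 m² × 6.24 m = 7.779 × 10^6 m³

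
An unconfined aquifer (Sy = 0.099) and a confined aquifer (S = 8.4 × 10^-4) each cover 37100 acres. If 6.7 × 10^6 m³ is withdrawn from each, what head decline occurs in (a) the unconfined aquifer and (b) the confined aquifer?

A = 37100 acres = 1.501 × 10^8 m²
Unconfined: Δh_u = ΔV/(Sy·A) = 6.7 × 10^6/(0.099 × 1.501 × 10^8) = 0.4508 m
Confined: Δh_c = ΔV/(S·A) = 6.7 × 10^6/(8.4 × 10^-4 × 1.501 × 10^8) = 53.13 m

Δh_u ≈ 0.451 m; Δh_c ≈ 53.1 m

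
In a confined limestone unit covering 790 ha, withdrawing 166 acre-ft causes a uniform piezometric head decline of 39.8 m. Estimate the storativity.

S ≈ 6.5 × 10^-4

A = 790 ha = 7.9 × 10^6 m²
ΔV = 166 acre-ft = 2.048 × 10^5 m³
S = ΔV / (A × Δh) = 2.048 × 10^5 m³ / (7.9 × 10^6 m² × 39.8 m) = 6.512 × 10^-4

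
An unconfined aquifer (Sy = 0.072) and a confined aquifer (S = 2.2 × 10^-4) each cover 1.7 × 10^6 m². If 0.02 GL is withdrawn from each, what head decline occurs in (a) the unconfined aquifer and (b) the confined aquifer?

Δh_u ≈ 0.163 m; Δh_c ≈ 53.5 m

ΔV = 0.02 GL = 20000 m³
Unconfined: Δh_u = ΔV/(Sy·A) = 20000/(0.072 × 1.7 × 10^6) = 0.1634 m
Confined: Δh_c = ΔV/(S·A) = 20000/(2.2 × 10^-4 × 1.7 × 10^6) = 53.48 m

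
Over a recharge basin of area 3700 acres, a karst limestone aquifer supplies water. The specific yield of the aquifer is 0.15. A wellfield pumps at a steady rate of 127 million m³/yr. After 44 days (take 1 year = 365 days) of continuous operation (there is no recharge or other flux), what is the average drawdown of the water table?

A = 3700 acres = 1.497 × 10^7 m²
Q = 127 million m³/yr = 3.479 × 10^5 m³/d
ΔV = Q × t = 3.479 × 10^5 m³/d × 44 d = 1.531 × 10^7 m³
Δh = ΔV / (Sy × A) = 1.531 × 10^7 / (0.15 × 1.497 × 10^7) = 6.816 m

Δh ≈ 6.82 m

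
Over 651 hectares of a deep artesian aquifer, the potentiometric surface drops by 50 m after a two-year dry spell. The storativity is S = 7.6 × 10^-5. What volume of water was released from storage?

ΔV ≈ 24700 m³

A = 651 hectares = 6.51 × 10^6 m²
ΔV = S × A × Δh = 7.6 × 10^-5 × 6.51 × 10^6 m² × 50 m = 24740 m³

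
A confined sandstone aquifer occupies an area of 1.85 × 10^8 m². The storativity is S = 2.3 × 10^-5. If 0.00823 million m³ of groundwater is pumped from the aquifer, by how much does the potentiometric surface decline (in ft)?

ΔV = 0.00823 million m³ = 8230 m³
Δh = ΔV / (S × A) = 8230 m³ / (2.3 × 10^-5 × 1.85 × 10^8 m²) = 1.934 m
Δh = 1.934 m = 6.346 ft

Δh ≈ 6.35 ft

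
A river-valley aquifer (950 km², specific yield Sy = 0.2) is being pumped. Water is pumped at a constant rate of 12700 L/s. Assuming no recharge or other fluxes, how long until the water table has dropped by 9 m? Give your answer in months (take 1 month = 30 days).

A = 950 km² = 9.5 × 10^8 m²
ΔV = Sy × A × Δh = 0.2 × 9.5 × 10^8 × 9 = 1.71 × 10^9 m³
Q = 12700 L/s = 1.097 × 10^6 m³/d
t = ΔV / Q = 1.71 × 10^9 m³ / 1.097 × 10^6 m³/d = 1558 d
t = 1558 d ≈ 51.95 months

t ≈ 51.9 months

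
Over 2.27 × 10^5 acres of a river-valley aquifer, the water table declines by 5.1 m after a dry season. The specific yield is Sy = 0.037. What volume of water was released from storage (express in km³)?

ΔV ≈ 0.173 km³

A = 2.27 × 10^5 acres = 9.186 × 10^8 m²
ΔV = Sy × A × Δh = 0.037 × 9.186 × 10^8 m² × 5.1 m = 1.733 × 10^8 m³
ΔV = 1.733 × 10^8 m³ = 0.1733 km³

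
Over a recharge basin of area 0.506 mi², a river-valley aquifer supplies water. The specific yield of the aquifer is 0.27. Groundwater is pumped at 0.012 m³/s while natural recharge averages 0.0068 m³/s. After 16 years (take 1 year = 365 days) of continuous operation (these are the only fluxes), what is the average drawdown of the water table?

A = 0.506 mi² = 1.311 × 10^6 m²
Net abstraction = 0.012 − 0.0068 = 0.0052 m³/s
Q_net = 0.0052 m³/s = 449.3 m³/d
t = 16 years = 5840 d
ΔV = Q × t = 449.3 m³/d × 5840 d = 2.624 × 10^6 m³
Δh = ΔV / (Sy × A) = 2.624 × 10^6 / (0.27 × 1.311 × 10^6) = 7.415 m

Δh ≈ 7.42 m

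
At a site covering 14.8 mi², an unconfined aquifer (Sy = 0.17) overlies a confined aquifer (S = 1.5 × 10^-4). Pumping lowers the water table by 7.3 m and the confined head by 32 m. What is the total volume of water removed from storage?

A = 14.8 mi² = 3.833 × 10^7 m²
Unconfined: ΔV_u = Sy × A × Δh_u = 0.17 × 3.833 × 10^7 × 7.3 = 4.757 × 10^7 m³
Confined: ΔV_c = S × A × Δh_c = 1.5 × 10^-4 × 3.833 × 10^7 × 32 = 1.84 × 10^5 m³
Total ΔV = 4.757 × 10^7 + 1.84 × 10^5 = 4.775 × 10^7 m³

ΔV ≈ 4.78 × 10^7 m³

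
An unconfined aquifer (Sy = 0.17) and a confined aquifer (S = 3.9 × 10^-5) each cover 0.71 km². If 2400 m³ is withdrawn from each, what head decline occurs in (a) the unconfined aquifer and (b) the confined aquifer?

A = 0.71 km² = 7.1 × 10^5 m²
Unconfined: Δh_u = ΔV/(Sy·A) = 2400/(0.17 × 7.1 × 10^5) = 0.01988 m
Confined: Δh_c = ΔV/(S·A) = 2400/(3.9 × 10^-5 × 7.1 × 10^5) = 86.67 m

Δh_u ≈ 0.0199 m; Δh_c ≈ 86.7 m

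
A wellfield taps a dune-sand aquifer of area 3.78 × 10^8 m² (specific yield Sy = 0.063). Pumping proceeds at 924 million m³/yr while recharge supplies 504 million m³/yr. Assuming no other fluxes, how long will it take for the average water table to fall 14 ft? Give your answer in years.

Δh = 14 ft = 4.267 m
ΔV = Sy × A × Δh = 0.063 × 3.78 × 10^8 × 4.267 = 1.016 × 10^8 m³
Net withdrawal = 924 − 504 = 420 million m³/yr = 1.151 × 10^6 m³/d
t = ΔV / Q = 1.016 × 10^8 m³ / 1.151 × 10^6 m³/d = 88.31 d
t = 88.31 d ≈ 0.242 years

t ≈ 0.242 years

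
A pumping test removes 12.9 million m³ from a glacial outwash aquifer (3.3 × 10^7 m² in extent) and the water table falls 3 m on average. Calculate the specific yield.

ΔV = 12.9 million m³ = 1.29 × 10^7 m³
Sy = ΔV / (A × Δh) = 1.29 × 10^7 m³ / (3.3 × 10^7 m² × 3 m) = 0.1303

Sy ≈ 0.13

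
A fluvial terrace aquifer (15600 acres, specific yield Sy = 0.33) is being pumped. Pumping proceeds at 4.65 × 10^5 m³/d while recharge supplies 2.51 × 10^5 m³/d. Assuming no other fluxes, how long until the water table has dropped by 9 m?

t ≈ 876 days

A = 15600 acres = 6.313 × 10^7 m²
ΔV = Sy × A × Δh = 0.33 × 6.313 × 10^7 × 9 = 1.875 × 10^8 m³
Net withdrawal = 4.65 × 10^5 − 2.51 × 10^5 = 2.14 × 10^5 m³/d
t = ΔV / Q = 1.875 × 10^8 m³ / 2.14 × 10^5 m³/d = 876.2 d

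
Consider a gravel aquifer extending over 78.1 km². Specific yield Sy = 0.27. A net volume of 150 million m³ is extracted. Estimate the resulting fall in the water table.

Δh ≈ 7.11 m

A = 78.1 km² = 7.81 × 10^7 m²
ΔV = 150 million m³ = 1.5 × 10^8 m³
Δh = ΔV / (Sy × A) = 1.5 × 10^8 m³ / (0.27 × 7.81 × 10^7 m²) = 7.113 m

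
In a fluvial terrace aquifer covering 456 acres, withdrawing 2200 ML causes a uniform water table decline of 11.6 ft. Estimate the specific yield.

A = 456 acres = 1.845 × 10^6 m²
Δh = 11.6 ft = 3.536 m
ΔV = 2200 ML = 2.2 × 10^6 m³
Sy = ΔV / (A × Δh) = 2.2 × 10^6 m³ / (1.845 × 10^6 m² × 3.536 m) = 0.3372

Sy ≈ 0.34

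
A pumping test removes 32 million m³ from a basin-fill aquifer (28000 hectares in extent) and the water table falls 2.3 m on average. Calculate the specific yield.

A = 28000 hectares = 2.8 × 10^8 m²
ΔV = 32 million m³ = 3.2 × 10^7 m³
Sy = ΔV / (A × Δh) = 3.2 × 10^7 m³ / (2.8 × 10^8 m² × 2.3 m) = 0.04969

Sy ≈ 0.05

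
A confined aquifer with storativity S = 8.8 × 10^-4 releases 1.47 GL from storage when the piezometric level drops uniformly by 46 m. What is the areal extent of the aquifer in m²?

A ≈ 3.63 × 10^7 m²

ΔV = 1.47 GL = 1.47 × 10^6 m³
A = ΔV / (S × Δh) = 1.47 × 10^6 / (8.8 × 10^-4 × 46) = 3.631 × 10^7 m²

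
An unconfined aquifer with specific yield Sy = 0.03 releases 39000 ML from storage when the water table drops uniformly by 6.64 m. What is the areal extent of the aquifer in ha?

A ≈ 19600 ha

ΔV = 39000 ML = 3.9 × 10^7 m³
A = ΔV / (Sy × Δh) = 3.9 × 10^7 / (0.03 × 6.64) = 1.958 × 10^8 m²
A = 1.958 × 10^8 m² = 19580 ha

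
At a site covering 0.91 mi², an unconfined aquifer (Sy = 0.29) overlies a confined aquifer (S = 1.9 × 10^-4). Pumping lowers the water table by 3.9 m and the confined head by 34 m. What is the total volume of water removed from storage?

A = 0.91 mi² = 2.357 × 10^6 m²
Unconfined: ΔV_u = Sy × A × Δh_u = 0.29 × 2.357 × 10^6 × 3.9 = 2.666 × 10^6 m³
Confined: ΔV_c = S × A × Δh_c = 1.9 × 10^-4 × 2.357 × 10^6 × 34 = 15230 m³
Total ΔV = 2.666 × 10^6 + 15230 = 2.681 × 10^6 m³

ΔV ≈ 2.68 × 10^6 m³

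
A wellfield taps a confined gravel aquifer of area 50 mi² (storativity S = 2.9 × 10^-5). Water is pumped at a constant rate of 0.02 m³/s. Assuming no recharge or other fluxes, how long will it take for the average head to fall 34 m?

A = 50 mi² = 1.295 × 10^8 m²
ΔV = S × A × Δh = 2.9 × 10^-5 × 1.295 × 10^8 × 34 = 1.277 × 10^5 m³
Q = 0.02 m³/s = 1728 m³/d
t = ΔV / Q = 1.277 × 10^5 m³ / 1728 m³/d = 73.89 d

t ≈ 73.9 days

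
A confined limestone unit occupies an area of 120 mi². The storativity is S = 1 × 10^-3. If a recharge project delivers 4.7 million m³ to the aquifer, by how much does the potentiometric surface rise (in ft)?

Δh ≈ 49.6 ft

A = 120 mi² = 3.108 × 10^8 m²
ΔV = 4.7 million m³ = 4.7 × 10^6 m³
Δh = ΔV / (S × A) = 4.7 × 10^6 m³ / (0.001 × 3.108 × 10^8 m²) = 15.12 m
Δh = 15.12 m = 49.61 ft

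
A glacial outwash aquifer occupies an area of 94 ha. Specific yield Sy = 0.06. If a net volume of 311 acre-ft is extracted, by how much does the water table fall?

Δh ≈ 6.8 m

A = 94 ha = 9.4 × 10^5 m²
ΔV = 311 acre-ft = 3.836 × 10^5 m³
Δh = ΔV / (Sy × A) = 3.836 × 10^5 m³ / (0.06 × 9.4 × 10^5 m²) = 6.802 m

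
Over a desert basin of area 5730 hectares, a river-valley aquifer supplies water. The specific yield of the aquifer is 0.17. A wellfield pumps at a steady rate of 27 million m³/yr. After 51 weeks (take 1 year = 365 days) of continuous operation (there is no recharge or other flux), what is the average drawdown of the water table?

A = 5730 hectares = 5.73 × 10^7 m²
Q = 27 million m³/yr = 73970 m³/d
t = 51 weeks = 357 d
ΔV = Q × t = 73970 m³/d × 357 d = 2.641 × 10^7 m³
Δh = ΔV / (Sy × A) = 2.641 × 10^7 / (0.17 × 5.73 × 10^7) = 2.711 m

Δh ≈ 2.71 m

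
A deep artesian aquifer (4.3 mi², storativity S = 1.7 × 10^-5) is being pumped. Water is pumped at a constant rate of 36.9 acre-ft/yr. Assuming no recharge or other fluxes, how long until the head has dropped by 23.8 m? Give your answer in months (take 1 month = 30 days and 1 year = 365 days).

A = 4.3 mi² = 1.114 × 10^7 m²
ΔV = S × A × Δh = 1.7 × 10^-5 × 1.114 × 10^7 × 23.8 = 4506 m³
Q = 36.9 acre-ft/yr = 124.7 m³/d
t = ΔV / Q = 4506 m³ / 124.7 m³/d = 36.13 d
t = 36.13 d ≈ 1.204 months

t ≈ 1.2 months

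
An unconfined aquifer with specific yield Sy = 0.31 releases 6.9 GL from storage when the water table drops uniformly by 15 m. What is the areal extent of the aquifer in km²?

A ≈ 1.48 km²

ΔV = 6.9 GL = 6.9 × 10^6 m³
A = ΔV / (Sy × Δh) = 6.9 × 10^6 / (0.31 × 15) = 1.484 × 10^6 m²
A = 1.484 × 10^6 m² = 1.484 km²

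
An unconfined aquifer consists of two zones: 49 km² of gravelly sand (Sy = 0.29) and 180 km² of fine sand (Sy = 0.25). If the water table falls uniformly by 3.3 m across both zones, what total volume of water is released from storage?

A₁ = 49 km² = 4.9 × 10^7 m²; A₂ = 180 km² = 1.8 × 10^8 m²
ΔV₁ = 0.29 × 4.9 × 10^7 × 3.3 = 4.689 × 10^7 m³
ΔV₂ = 0.25 × 1.8 × 10^8 × 3.3 = 1.485 × 10^8 m³
ΔV = ΔV₁ + ΔV₂ = 1.954 × 10^8 m³

ΔV ≈ 1.95 × 10^8 m³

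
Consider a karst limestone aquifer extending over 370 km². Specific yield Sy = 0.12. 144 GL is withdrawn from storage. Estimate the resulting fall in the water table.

Δh ≈ 3.24 m

A = 370 km² = 3.7 × 10^8 m²
ΔV = 144 GL = 1.44 × 10^8 m³
Δh = ΔV / (Sy × A) = 1.44 × 10^8 m³ / (0.12 × 3.7 × 10^8 m²) = 3.243 m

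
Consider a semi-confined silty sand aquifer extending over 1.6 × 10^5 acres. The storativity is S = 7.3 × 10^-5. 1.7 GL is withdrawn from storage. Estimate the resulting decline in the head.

A = 1.6 × 10^5 acres = 6.475 × 10^8 m²
ΔV = 1.7 GL = 1.7 × 10^6 m³
Δh = ΔV / (S × A) = 1.7 × 10^6 m³ / (7.3 × 10^-5 × 6.475 × 10^8 m²) = 35.97 m

Δh ≈ 36 m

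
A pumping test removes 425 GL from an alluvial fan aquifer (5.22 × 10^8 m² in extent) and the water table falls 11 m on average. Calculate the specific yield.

ΔV = 425 GL = 4.25 × 10^8 m³
Sy = ΔV / (A × Δh) = 4.25 × 10^8 m³ / (5.22 × 10^8 m² × 11 m) = 0.07402

Sy ≈ 0.074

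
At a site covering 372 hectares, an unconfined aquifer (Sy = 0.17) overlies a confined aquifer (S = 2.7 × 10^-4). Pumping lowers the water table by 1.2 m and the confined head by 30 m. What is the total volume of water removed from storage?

A = 372 hectares = 3.72 × 10^6 m²
Unconfined: ΔV_u = Sy × A × Δh_u = 0.17 × 3.72 × 10^6 × 1.2 = 7.589 × 10^5 m³
Confined: ΔV_c = S × A × Δh_c = 2.7 × 10^-4 × 3.72 × 10^6 × 30 = 30130 m³
Total ΔV = 7.589 × 10^5 + 30130 = 7.89 × 10^5 m³

ΔV ≈ 7.89 × 10^5 m³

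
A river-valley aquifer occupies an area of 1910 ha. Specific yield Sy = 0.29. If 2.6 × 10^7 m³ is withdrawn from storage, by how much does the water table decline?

Δh ≈ 4.69 m

A = 1910 ha = 1.91 × 10^7 m²
Δh = ΔV / (Sy × A) = 2.6 × 10^7 m³ / (0.29 × 1.91 × 10^7 m²) = 4.694 m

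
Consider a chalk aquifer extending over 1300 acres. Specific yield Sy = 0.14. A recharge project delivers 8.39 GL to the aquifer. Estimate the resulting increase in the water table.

Δh ≈ 11.4 m

A = 1300 acres = 5.261 × 10^6 m²
ΔV = 8.39 GL = 8.39 × 10^6 m³
Δh = ΔV / (Sy × A) = 8.39 × 10^6 m³ / (0.14 × 5.261 × 10^6 m²) = 11.39 m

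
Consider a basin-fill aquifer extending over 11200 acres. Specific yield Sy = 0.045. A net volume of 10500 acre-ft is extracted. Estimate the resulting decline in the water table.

A = 11200 acres = 4.532 × 10^7 m²
ΔV = 10500 acre-ft = 1.295 × 10^7 m³
Δh = ΔV / (Sy × A) = 1.295 × 10^7 m³ / (0.045 × 4.532 × 10^7 m²) = 6.35 m

Δh ≈ 6.35 m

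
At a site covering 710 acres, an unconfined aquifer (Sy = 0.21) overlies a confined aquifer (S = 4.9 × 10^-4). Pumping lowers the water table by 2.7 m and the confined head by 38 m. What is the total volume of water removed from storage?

ΔV ≈ 1.68 × 10^6 m³

A = 710 acres = 2.873 × 10^6 m²
Unconfined: ΔV_u = Sy × A × Δh_u = 0.21 × 2.873 × 10^6 × 2.7 = 1.629 × 10^6 m³
Confined: ΔV_c = S × A × Δh_c = 4.9 × 10^-4 × 2.873 × 10^6 × 38 = 53500 m³
Total ΔV = 1.629 × 10^6 + 53500 = 1.683 × 10^6 m³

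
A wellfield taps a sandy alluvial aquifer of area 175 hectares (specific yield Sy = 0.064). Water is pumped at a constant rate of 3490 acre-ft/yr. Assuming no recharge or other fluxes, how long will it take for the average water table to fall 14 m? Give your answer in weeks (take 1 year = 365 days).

t ≈ 19 weeks

A = 175 hectares = 1.75 × 10^6 m²
ΔV = Sy × A × Δh = 0.064 × 1.75 × 10^6 × 14 = 1.568 × 10^6 m³
Q = 3490 acre-ft/yr = 11790 m³/d
t = ΔV / Q = 1.568 × 10^6 m³ / 11790 m³/d = 132.9 d
t = 132.9 d ≈ 18.99 weeks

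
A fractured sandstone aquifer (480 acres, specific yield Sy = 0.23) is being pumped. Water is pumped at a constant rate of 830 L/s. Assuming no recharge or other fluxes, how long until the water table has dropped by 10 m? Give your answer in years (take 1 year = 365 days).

t ≈ 0.171 years

A = 480 acres = 1.942 × 10^6 m²
ΔV = Sy × A × Δh = 0.23 × 1.942 × 10^6 × 10 = 4.468 × 10^6 m³
Q = 830 L/s = 71710 m³/d
t = ΔV / Q = 4.468 × 10^6 m³ / 71710 m³/d = 62.3 d
t = 62.3 d ≈ 0.1707 years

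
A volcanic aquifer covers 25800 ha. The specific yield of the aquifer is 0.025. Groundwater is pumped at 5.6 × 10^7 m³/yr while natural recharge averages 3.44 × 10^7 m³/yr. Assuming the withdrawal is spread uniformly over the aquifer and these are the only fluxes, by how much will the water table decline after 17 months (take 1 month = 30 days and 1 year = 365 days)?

Δh ≈ 4.68 m

A = 25800 ha = 2.58 × 10^8 m²
Net abstraction = 5.6 × 10^7 − 3.44 × 10^7 = 2.16 × 10^7 m³/yr
Q_net = 2.16 × 10^7 m³/yr = 59180 m³/d
t = 17 months = 510 d
ΔV = Q × t = 59180 m³/d × 510 d = 3.018 × 10^7 m³
Δh = ΔV / (Sy × A) = 3.018 × 10^7 / (0.025 × 2.58 × 10^8) = 4.679 m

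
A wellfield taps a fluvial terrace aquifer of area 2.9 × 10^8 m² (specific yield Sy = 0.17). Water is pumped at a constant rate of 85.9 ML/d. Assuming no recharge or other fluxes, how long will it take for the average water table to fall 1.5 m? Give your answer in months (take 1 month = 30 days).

ΔV = Sy × A × Δh = 0.17 × 2.9 × 10^8 × 1.5 = 7.395 × 10^7 m³
Q = 85.9 ML/d = 85900 m³/d
t = ΔV / Q = 7.395 × 10^7 m³ / 85900 m³/d = 860.9 d
t = 860.9 d ≈ 28.7 months

t ≈ 28.7 months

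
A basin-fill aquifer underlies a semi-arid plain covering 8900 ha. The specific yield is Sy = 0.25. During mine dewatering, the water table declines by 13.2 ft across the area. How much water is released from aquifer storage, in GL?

A = 8900 ha = 8.9 × 10^7 m²
Δh = 13.2 ft = 4.023 m
ΔV = Sy × A × Δh = 0.25 × 8.9 × 10^7 m² × 4.023 m = 8.952 × 10^7 m³
ΔV = 8.952 × 10^7 m³ = 89.52 GL

ΔV ≈ 89.5 GL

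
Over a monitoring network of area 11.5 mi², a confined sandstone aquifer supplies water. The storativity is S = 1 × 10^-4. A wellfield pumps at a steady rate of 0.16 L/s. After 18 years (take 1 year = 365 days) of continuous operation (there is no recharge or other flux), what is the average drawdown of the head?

Δh ≈ 30.5 m

A = 11.5 mi² = 2.978 × 10^7 m²
Q = 0.16 L/s = 13.82 m³/d
t = 18 years = 6570 d
ΔV = Q × t = 13.82 m³/d × 6570 d = 90820 m³
Δh = ΔV / (S × A) = 90820 / (1 × 10^-4 × 2.978 × 10^7) = 30.49 m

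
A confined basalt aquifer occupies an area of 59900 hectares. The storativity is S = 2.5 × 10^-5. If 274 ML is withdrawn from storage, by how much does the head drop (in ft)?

A = 59900 hectares = 5.99 × 10^8 m²
ΔV = 274 ML = 2.74 × 10^5 m³
Δh = ΔV / (S × A) = 2.74 × 10^5 m³ / (2.5 × 10^-5 × 5.99 × 10^8 m²) = 18.3 m
Δh = 18.3 m = 60.03 ft

Δh ≈ 60 ft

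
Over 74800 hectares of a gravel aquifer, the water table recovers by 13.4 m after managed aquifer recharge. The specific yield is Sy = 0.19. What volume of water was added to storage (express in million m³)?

ΔV ≈ 1900 million m³

A = 74800 hectares = 7.48 × 10^8 m²
ΔV = Sy × A × Δh = 0.19 × 7.48 × 10^8 m² × 13.4 m = 1.904 × 10^9 m³
ΔV = 1.904 × 10^9 m³ = 1904 million m³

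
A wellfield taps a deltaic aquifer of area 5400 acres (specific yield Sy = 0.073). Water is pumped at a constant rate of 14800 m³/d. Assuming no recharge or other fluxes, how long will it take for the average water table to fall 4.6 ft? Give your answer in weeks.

A = 5400 acres = 2.185 × 10^7 m²
Δh = 4.6 ft = 1.402 m
ΔV = Sy × A × Δh = 0.073 × 2.185 × 10^7 × 1.402 = 2.237 × 10^6 m³
t = ΔV / Q = 2.237 × 10^6 m³ / 14800 m³/d = 151.1 d
t = 151.1 d ≈ 21.59 weeks

t ≈ 21.6 weeks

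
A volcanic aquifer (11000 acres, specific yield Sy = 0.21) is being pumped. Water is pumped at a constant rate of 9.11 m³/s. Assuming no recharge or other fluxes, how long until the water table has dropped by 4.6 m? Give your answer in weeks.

A = 11000 acres = 4.452 × 10^7 m²
ΔV = Sy × A × Δh = 0.21 × 4.452 × 10^7 × 4.6 = 4.3 × 10^7 m³
Q = 9.11 m³/s = 7.871 × 10^5 m³/d
t = ΔV / Q = 4.3 × 10^7 m³ / 7.871 × 10^5 m³/d = 54.63 d
t = 54.63 d ≈ 7.805 weeks

t ≈ 7.8 weeks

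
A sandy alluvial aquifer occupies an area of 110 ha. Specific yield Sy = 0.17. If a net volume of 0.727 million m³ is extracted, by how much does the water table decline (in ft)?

Δh ≈ 12.8 ft

A = 110 ha = 1.1 × 10^6 m²
ΔV = 0.727 million m³ = 7.27 × 10^5 m³
Δh = ΔV / (Sy × A) = 7.27 × 10^5 m³ / (0.17 × 1.1 × 10^6 m²) = 3.888 m
Δh = 3.888 m = 12.75 ft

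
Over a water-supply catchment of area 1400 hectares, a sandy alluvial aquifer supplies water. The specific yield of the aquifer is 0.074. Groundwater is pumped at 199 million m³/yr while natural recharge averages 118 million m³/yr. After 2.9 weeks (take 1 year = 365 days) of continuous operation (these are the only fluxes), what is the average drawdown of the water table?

A = 1400 hectares = 1.4 × 10^7 m²
Net abstraction = 199 − 118 = 81 million m³/yr
Q_net = 81 million m³/yr = 2.219 × 10^5 m³/d
t = 2.9 weeks = 20.3 d
ΔV = Q × t = 2.219 × 10^5 m³/d × 20.3 d = 4.505 × 10^6 m³
Δh = ΔV / (Sy × A) = 4.505 × 10^6 / (0.074 × 1.4 × 10^7) = 4.348 m

Δh ≈ 4.35 m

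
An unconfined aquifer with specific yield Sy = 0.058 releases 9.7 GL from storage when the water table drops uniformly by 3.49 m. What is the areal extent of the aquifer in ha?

ΔV = 9.7 GL = 9.7 × 10^6 m³
A = ΔV / (Sy × Δh) = 9.7 × 10^6 / (0.058 × 3.49) = 4.792 × 10^7 m²
A = 4.792 × 10^7 m² = 4792 ha

A ≈ 4790 ha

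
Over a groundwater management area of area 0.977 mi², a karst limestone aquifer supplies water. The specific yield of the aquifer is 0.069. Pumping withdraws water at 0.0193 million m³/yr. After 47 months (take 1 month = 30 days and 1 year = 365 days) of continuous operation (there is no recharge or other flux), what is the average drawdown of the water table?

Δh ≈ 0.427 m

A = 0.977 mi² = 2.53 × 10^6 m²
Q = 0.0193 million m³/yr = 52.88 m³/d
t = 47 months = 1410 d
ΔV = Q × t = 52.88 m³/d × 1410 d = 74560 m³
Δh = ΔV / (Sy × A) = 74560 / (0.069 × 2.53 × 10^6) = 0.427 m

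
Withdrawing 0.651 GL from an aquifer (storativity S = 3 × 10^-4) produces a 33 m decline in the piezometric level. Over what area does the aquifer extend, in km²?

ΔV = 0.651 GL = 6.51 × 10^5 m³
A = ΔV / (S × Δh) = 6.51 × 10^5 / (3 × 10^-4 × 33) = 6.576 × 10^7 m²
A = 6.576 × 10^7 m² = 65.76 km²

A ≈ 65.8 km²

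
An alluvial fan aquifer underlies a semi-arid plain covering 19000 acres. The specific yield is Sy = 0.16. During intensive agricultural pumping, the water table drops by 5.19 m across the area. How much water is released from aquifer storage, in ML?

ΔV ≈ 63800 ML

A = 19000 acres = 7.689 × 10^7 m²
ΔV = Sy × A × Δh = 0.16 × 7.689 × 10^7 m² × 5.19 m = 6.385 × 10^7 m³
ΔV = 6.385 × 10^7 m³ = 63850 ML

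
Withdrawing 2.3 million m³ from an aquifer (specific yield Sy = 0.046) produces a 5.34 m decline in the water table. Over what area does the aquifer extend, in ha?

A ≈ 936 ha

ΔV = 2.3 million m³ = 2.3 × 10^6 m³
A = ΔV / (Sy × Δh) = 2.3 × 10^6 / (0.046 × 5.34) = 9.363 × 10^6 m²
A = 9.363 × 10^6 m² = 936.3 ha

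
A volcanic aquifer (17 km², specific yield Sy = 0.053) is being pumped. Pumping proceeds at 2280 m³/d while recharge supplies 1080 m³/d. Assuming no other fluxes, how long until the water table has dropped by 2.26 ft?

t ≈ 517 days

A = 17 km² = 1.7 × 10^7 m²
Δh = 2.26 ft = 0.6888 m
ΔV = Sy × A × Δh = 0.053 × 1.7 × 10^7 × 0.6888 = 6.207 × 10^5 m³
Net withdrawal = 2280 − 1080 = 1200 m³/d
t = ΔV / Q = 6.207 × 10^5 m³ / 1200 m³/d = 517.2 d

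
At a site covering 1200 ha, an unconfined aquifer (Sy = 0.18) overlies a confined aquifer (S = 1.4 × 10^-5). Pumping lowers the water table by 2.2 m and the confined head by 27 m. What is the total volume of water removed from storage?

ΔV ≈ 4.76 × 10^6 m³

A = 1200 ha = 1.2 × 10^7 m²
Unconfined: ΔV_u = Sy × A × Δh_u = 0.18 × 1.2 × 10^7 × 2.2 = 4.752 × 10^6 m³
Confined: ΔV_c = S × A × Δh_c = 1.4 × 10^-5 × 1.2 × 10^7 × 27 = 4536 m³
Total ΔV = 4.752 × 10^6 + 4536 = 4.757 × 10^6 m³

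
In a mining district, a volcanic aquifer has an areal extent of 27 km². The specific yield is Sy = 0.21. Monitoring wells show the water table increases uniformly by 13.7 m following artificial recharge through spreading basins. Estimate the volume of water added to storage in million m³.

ΔV ≈ 77.7 million m³

A = 27 km² = 2.7 × 10^7 m²
ΔV = Sy × A × Δh = 0.21 × 2.7 × 10^7 m² × 13.7 m = 7.768 × 10^7 m³
ΔV = 7.768 × 10^7 m³ = 77.68 million m³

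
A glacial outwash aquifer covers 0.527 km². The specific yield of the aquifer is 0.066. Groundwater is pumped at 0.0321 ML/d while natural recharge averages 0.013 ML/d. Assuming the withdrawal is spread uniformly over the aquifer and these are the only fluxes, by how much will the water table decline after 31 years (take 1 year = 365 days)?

A = 0.527 km² = 5.27 × 10^5 m²
Net abstraction = 0.0321 − 0.013 = 0.0191 ML/d
Q_net = 0.0191 ML/d = 19.1 m³/d
t = 31 years = 11320 d
ΔV = Q × t = 19.1 m³/d × 11320 d = 2.161 × 10^5 m³
Δh = ΔV / (Sy × A) = 2.161 × 10^5 / (0.066 × 5.27 × 10^5) = 6.213 m

Δh ≈ 6.21 m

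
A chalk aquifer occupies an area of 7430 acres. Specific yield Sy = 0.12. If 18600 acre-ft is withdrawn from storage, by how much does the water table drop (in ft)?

A = 7430 acres = 3.007 × 10^7 m²
ΔV = 18600 acre-ft = 2.294 × 10^7 m³
Δh = ΔV / (Sy × A) = 2.294 × 10^7 m³ / (0.12 × 3.007 × 10^7 m²) = 6.359 m
Δh = 6.359 m = 20.86 ft

Δh ≈ 20.9 ft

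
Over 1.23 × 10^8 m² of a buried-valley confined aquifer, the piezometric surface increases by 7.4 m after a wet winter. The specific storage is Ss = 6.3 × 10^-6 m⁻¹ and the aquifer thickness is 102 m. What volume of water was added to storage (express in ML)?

ΔV ≈ 585 ML

S = Ss × b = 6.3 × 10^-6 m⁻¹ × 102 m = 6.426 × 10^-4
ΔV = S × A × Δh = 6.426 × 10^-4 × 1.23 × 10^8 m² × 7.4 m = 5.849 × 10^5 m³
ΔV = 5.849 × 10^5 m³ = 584.9 ML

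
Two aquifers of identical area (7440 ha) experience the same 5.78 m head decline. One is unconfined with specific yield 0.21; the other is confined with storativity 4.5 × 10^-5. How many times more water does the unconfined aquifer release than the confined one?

A = 7440 ha = 7.44 × 10^7 m²
Unconfined: ΔV_u = Sy × A × Δh = 0.21 × 7.44 × 10^7 × 5.78 = 9.031 × 10^7 m³
Confined: ΔV_c = S × A × Δh = 4.5 × 10^-5 × 7.44 × 10^7 × 5.78 = 19350 m³
Ratio = ΔV_u / ΔV_c = Sy / S = 0.21 / 4.5 × 10^-5 = 4667

ΔV_u / ΔV_c ≈ 4670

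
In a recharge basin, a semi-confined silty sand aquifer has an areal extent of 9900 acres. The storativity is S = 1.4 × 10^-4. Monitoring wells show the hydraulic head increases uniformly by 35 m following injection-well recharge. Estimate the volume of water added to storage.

ΔV ≈ 1.96 × 10^5 m³

A = 9900 acres = 4.006 × 10^7 m²
ΔV = S × A × Δh = 1.4 × 10^-4 × 4.006 × 10^7 m² × 35 m = 1.963 × 10^5 m³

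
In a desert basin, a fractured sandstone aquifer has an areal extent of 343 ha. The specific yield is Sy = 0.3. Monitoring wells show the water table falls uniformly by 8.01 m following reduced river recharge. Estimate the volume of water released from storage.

A = 343 ha = 3.43 × 10^6 m²
ΔV = Sy × A × Δh = 0.3 × 3.43 × 10^6 m² × 8.01 m = 8.242 × 10^6 m³

ΔV ≈ 8.24 × 10^6 m³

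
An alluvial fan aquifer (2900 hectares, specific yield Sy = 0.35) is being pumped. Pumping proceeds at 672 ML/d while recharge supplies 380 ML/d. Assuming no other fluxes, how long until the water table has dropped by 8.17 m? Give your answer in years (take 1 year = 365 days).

t ≈ 0.778 years

A = 2900 hectares = 2.9 × 10^7 m²
ΔV = Sy × A × Δh = 0.35 × 2.9 × 10^7 × 8.17 = 8.293 × 10^7 m³
Net withdrawal = 672 − 380 = 292 ML/d = 2.92 × 10^5 m³/d
t = ΔV / Q = 8.293 × 10^7 m³ / 2.92 × 10^5 m³/d = 284 d
t = 284 d ≈ 0.7781 years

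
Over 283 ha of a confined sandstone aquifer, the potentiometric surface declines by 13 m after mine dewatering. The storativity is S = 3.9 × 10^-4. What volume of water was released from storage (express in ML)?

ΔV ≈ 14.3 ML

A = 283 ha = 2.83 × 10^6 m²
ΔV = S × A × Δh = 3.9 × 10^-4 × 2.83 × 10^6 m² × 13 m = 14350 m³
ΔV = 14350 m³ = 14.35 ML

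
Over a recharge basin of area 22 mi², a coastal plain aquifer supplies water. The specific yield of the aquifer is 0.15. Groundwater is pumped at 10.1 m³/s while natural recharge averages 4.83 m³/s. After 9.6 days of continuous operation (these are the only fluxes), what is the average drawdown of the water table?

A = 22 mi² = 5.698 × 10^7 m²
Net abstraction = 10.1 − 4.83 = 5.27 m³/s
Q_net = 5.27 m³/s = 4.553 × 10^5 m³/d
ΔV = Q × t = 4.553 × 10^5 m³/d × 9.6 d = 4.371 × 10^6 m³
Δh = ΔV / (Sy × A) = 4.371 × 10^6 / (0.15 × 5.698 × 10^7) = 0.5114 m

Δh ≈ 0.511 m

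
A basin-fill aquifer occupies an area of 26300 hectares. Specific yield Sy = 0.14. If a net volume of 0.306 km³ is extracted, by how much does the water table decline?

A = 26300 hectares = 2.63 × 10^8 m²
ΔV = 0.306 km³ = 3.06 × 10^8 m³
Δh = ΔV / (Sy × A) = 3.06 × 10^8 m³ / (0.14 × 2.63 × 10^8 m²) = 8.311 m

Δh ≈ 8.31 m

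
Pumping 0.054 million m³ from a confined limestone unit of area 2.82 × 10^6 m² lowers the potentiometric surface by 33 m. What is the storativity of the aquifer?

ΔV = 0.054 million m³ = 54000 m³
S = ΔV / (A × Δh) = 54000 m³ / (2.82 × 10^6 m² × 33 m) = 5.803 × 10^-4

S ≈ 5.8 × 10^-4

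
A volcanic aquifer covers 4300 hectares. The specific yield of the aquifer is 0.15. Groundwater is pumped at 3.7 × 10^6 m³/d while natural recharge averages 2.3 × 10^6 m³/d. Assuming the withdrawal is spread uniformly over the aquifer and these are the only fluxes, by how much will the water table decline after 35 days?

A = 4300 hectares = 4.3 × 10^7 m²
Net abstraction = 3.7 × 10^6 − 2.3 × 10^6 = 1.4 × 10^6 m³/d
ΔV = Q × t = 1.4 × 10^6 m³/d × 35 d = 4.9 × 10^7 m³
Δh = ΔV / (Sy × A) = 4.9 × 10^7 / (0.15 × 4.3 × 10^7) = 7.597 m

Δh ≈ 7.6 m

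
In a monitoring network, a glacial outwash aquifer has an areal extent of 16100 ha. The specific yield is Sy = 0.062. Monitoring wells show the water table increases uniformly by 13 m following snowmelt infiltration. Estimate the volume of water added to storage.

ΔV ≈ 1.3 × 10^8 m³

A = 16100 ha = 1.61 × 10^8 m²
ΔV = Sy × A × Δh = 0.062 × 1.61 × 10^8 m² × 13 m = 1.298 × 10^8 m³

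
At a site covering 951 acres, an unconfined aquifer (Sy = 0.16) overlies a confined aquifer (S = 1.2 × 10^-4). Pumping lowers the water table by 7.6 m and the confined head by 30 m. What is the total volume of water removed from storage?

A = 951 acres = 3.849 × 10^6 m²
Unconfined: ΔV_u = Sy × A × Δh_u = 0.16 × 3.849 × 10^6 × 7.6 = 4.68 × 10^6 m³
Confined: ΔV_c = S × A × Δh_c = 1.2 × 10^-4 × 3.849 × 10^6 × 30 = 13850 m³
Total ΔV = 4.68 × 10^6 + 13850 = 4.694 × 10^6 m³

ΔV ≈ 4.69 × 10^6 m³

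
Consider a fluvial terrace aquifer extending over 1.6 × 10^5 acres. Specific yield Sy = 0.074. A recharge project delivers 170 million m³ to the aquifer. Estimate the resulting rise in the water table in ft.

Δh ≈ 11.6 ft

A = 1.6 × 10^5 acres = 6.475 × 10^8 m²
ΔV = 170 million m³ = 1.7 × 10^8 m³
Δh = ΔV / (Sy × A) = 1.7 × 10^8 m³ / (0.074 × 6.475 × 10^8 m²) = 3.548 m
Δh = 3.548 m = 11.64 ft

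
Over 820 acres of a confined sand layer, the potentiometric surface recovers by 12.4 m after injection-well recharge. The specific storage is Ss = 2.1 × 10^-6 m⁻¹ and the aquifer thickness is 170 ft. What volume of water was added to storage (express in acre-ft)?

b = 170 ft = 51.82 m
S = Ss × b = 2.1 × 10^-6 m⁻¹ × 51.82 m = 1.088 × 10^-4
A = 820 acres = 3.318 × 10^6 m²
ΔV = S × A × Δh = 1.088 × 10^-4 × 3.318 × 10^6 m² × 12.4 m = 4478 m³
ΔV = 4478 m³ = 3.63 acre-ft

ΔV ≈ 3.63 acre-ft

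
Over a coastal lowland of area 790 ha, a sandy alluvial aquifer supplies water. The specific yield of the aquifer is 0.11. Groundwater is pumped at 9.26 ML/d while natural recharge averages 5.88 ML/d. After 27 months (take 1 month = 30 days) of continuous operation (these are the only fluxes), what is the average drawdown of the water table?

A = 790 ha = 7.9 × 10^6 m²
Net abstraction = 9.26 − 5.88 = 3.38 ML/d
Q_net = 3.38 ML/d = 3380 m³/d
t = 27 months = 810 d
ΔV = Q × t = 3380 m³/d × 810 d = 2.738 × 10^6 m³
Δh = ΔV / (Sy × A) = 2.738 × 10^6 / (0.11 × 7.9 × 10^6) = 3.151 m

Δh ≈ 3.15 m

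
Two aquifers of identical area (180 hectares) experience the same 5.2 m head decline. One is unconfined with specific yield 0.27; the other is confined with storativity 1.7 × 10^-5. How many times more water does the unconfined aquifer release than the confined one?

ΔV_u / ΔV_c ≈ 15900

A = 180 hectares = 1.8 × 10^6 m²
Unconfined: ΔV_u = Sy × A × Δh = 0.27 × 1.8 × 10^6 × 5.2 = 2.527 × 10^6 m³
Confined: ΔV_c = S × A × Δh = 1.7 × 10^-5 × 1.8 × 10^6 × 5.2 = 159.1 m³
Ratio = ΔV_u / ΔV_c = Sy / S = 0.27 / 1.7 × 10^-5 = 15880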